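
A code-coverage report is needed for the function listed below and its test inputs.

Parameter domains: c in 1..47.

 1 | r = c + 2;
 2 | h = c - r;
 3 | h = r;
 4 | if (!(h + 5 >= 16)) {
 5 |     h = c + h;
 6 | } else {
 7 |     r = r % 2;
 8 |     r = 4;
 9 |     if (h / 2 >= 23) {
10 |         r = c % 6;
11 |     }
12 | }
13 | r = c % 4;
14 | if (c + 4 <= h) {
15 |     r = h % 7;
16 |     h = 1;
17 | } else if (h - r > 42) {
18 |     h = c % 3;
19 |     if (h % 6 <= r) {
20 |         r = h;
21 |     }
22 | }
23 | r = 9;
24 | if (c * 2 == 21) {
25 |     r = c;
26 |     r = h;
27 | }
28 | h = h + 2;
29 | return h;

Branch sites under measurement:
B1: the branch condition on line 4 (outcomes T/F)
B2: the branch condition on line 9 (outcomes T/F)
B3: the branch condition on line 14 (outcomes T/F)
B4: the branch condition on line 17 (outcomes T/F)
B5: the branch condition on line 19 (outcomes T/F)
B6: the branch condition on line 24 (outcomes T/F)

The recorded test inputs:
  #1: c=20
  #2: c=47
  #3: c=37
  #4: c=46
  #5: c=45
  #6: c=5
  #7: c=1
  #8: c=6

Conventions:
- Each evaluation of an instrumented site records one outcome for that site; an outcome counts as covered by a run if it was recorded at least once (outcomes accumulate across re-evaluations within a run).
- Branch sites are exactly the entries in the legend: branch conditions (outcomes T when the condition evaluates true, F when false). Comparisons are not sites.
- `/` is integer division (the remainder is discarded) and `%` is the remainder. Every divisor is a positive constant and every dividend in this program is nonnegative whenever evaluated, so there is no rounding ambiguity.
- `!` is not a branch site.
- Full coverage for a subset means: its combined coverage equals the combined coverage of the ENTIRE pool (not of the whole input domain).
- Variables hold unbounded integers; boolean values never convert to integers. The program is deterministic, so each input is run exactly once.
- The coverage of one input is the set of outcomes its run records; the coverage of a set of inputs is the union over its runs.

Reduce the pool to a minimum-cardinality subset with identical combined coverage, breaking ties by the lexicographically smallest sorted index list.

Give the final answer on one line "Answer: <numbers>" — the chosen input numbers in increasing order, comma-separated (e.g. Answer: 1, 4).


input #1, c=20: events B1->F, B2->F, B3->F, B4->F, B6->F; outcomes B1=F, B2=F, B3=F, B4=F, B6=F
input #2, c=47: events B1->F, B2->T, B3->F, B4->T, B5->T, B6->F; outcomes B1=F, B2=T, B3=F, B4=T, B5=T, B6=F
input #3, c=37: events B1->F, B2->F, B3->F, B4->F, B6->F; outcomes B1=F, B2=F, B3=F, B4=F, B6=F
input #4, c=46: events B1->F, B2->T, B3->F, B4->T, B5->T, B6->F; outcomes B1=F, B2=T, B3=F, B4=T, B5=T, B6=F
input #5, c=45: events B1->F, B2->T, B3->F, B4->T, B5->T, B6->F; outcomes B1=F, B2=T, B3=F, B4=T, B5=T, B6=F
input #6, c=5: events B1->T, B3->T, B6->F; outcomes B1=T, B3=T, B6=F
input #7, c=1: events B1->T, B3->F, B4->F, B6->F; outcomes B1=T, B3=F, B4=F, B6=F
input #8, c=6: events B1->T, B3->T, B6->F; outcomes B1=T, B3=T, B6=F
union over all inputs: B1=T, B1=F, B2=T, B2=F, B3=T, B3=F, B4=T, B4=F, B5=T, B6=F (10 outcomes)
no size-1 subset reaches all 10 outcomes (best union: 6/10)
no size-2 subset reaches all 10 outcomes (best union: 8/10)
the canonical winner is {1, 2, 6}: size 3, full 10-outcome coverage, earliest index list among size-3 covers
Answer: 1, 2, 6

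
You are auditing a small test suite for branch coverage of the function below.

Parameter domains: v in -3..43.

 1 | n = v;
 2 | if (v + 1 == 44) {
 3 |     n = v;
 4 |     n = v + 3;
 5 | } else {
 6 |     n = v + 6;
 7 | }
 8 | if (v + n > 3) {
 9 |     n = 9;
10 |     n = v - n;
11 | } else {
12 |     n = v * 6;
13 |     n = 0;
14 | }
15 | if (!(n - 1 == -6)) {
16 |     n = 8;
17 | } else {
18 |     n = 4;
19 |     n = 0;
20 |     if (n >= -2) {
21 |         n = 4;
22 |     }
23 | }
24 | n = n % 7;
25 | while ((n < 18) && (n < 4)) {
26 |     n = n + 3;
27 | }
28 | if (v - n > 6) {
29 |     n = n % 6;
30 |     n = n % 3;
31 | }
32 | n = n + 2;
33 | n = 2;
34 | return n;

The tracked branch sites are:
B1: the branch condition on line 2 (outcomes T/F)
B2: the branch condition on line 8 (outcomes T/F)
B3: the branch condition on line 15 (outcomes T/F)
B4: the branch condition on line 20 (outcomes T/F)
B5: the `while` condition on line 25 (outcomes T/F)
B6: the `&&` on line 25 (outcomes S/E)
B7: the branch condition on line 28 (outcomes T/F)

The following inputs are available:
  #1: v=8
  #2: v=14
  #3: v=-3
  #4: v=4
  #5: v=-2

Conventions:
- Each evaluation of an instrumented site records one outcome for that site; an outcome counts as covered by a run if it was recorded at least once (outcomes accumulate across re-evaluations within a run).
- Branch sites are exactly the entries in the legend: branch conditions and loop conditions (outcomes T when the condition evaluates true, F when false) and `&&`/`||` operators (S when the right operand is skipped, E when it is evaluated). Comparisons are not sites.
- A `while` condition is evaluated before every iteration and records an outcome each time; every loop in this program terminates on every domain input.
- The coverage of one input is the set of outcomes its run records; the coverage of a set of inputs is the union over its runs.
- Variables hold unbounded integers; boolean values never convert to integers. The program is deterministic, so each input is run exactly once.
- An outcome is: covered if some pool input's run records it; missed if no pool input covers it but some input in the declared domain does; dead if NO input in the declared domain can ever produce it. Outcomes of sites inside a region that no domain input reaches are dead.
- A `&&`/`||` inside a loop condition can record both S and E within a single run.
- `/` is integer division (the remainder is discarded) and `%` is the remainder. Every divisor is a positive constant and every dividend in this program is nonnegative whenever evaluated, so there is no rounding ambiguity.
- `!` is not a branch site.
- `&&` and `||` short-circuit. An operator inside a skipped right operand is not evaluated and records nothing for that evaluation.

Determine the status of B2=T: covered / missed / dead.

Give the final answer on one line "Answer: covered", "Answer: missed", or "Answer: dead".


B2=T is recorded by pool input(s) 1, 2, 4 -> covered
Answer: covered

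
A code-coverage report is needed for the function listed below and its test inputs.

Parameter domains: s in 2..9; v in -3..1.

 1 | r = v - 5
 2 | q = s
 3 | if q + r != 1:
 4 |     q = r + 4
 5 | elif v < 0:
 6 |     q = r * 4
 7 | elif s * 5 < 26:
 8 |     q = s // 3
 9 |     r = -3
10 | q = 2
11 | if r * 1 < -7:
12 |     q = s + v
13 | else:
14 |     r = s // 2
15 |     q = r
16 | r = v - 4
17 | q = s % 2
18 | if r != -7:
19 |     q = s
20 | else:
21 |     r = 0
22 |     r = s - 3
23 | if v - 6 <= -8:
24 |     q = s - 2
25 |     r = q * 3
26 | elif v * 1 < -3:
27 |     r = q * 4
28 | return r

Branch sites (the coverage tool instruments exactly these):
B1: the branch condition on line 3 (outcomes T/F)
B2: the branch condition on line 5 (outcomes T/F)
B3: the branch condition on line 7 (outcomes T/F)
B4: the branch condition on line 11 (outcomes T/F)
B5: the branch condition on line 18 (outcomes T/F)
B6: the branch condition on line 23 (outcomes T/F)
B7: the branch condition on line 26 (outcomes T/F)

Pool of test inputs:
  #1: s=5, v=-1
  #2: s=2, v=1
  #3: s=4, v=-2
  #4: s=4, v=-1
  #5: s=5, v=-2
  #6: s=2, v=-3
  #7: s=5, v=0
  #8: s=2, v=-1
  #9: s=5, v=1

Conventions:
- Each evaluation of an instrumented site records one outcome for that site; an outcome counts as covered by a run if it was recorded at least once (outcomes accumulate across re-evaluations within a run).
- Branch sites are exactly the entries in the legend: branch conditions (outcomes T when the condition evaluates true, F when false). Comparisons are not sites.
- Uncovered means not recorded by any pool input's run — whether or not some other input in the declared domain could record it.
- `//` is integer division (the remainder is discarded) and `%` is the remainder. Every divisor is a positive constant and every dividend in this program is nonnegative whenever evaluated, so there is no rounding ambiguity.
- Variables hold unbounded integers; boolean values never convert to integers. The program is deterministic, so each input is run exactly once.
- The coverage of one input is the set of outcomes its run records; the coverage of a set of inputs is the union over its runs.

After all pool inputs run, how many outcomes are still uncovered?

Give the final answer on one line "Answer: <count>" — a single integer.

input #1 (s=5, v=-1): events B1->T, B4->F, B5->T, B6->F, B7->F; covers B1=T, B4=F, B5=T, B6=F, B7=F
input #2 (s=2, v=1): events B1->T, B4->F, B5->T, B6->F, B7->F; covers B1=T, B4=F, B5=T, B6=F, B7=F
input #3 (s=4, v=-2): events B1->T, B4->F, B5->T, B6->T; covers B1=T, B4=F, B5=T, B6=T
input #4 (s=4, v=-1): events B1->T, B4->F, B5->T, B6->F, B7->F; covers B1=T, B4=F, B5=T, B6=F, B7=F
input #5 (s=5, v=-2): events B1->T, B4->F, B5->T, B6->T; covers B1=T, B4=F, B5=T, B6=T
input #6 (s=2, v=-3): events B1->T, B4->T, B5->F, B6->T; covers B1=T, B4=T, B5=F, B6=T
input #7 (s=5, v=0): events B1->T, B4->F, B5->T, B6->F, B7->F; covers B1=T, B4=F, B5=T, B6=F, B7=F
input #8 (s=2, v=-1): events B1->T, B4->F, B5->T, B6->F, B7->F; covers B1=T, B4=F, B5=T, B6=F, B7=F
input #9 (s=5, v=1): events B1->F, B2->F, B3->T, B4->F, B5->T, B6->F, B7->F; covers B1=F, B2=F, B3=T, B4=F, B5=T, B6=F, B7=F
union over the pool: B1=T, B1=F, B2=F, B3=T, B4=T, B4=F, B5=T, B5=F, B6=T, B6=F, B7=F
uncovered (3 of 14): B2=T, B3=F, B7=T

Answer: 3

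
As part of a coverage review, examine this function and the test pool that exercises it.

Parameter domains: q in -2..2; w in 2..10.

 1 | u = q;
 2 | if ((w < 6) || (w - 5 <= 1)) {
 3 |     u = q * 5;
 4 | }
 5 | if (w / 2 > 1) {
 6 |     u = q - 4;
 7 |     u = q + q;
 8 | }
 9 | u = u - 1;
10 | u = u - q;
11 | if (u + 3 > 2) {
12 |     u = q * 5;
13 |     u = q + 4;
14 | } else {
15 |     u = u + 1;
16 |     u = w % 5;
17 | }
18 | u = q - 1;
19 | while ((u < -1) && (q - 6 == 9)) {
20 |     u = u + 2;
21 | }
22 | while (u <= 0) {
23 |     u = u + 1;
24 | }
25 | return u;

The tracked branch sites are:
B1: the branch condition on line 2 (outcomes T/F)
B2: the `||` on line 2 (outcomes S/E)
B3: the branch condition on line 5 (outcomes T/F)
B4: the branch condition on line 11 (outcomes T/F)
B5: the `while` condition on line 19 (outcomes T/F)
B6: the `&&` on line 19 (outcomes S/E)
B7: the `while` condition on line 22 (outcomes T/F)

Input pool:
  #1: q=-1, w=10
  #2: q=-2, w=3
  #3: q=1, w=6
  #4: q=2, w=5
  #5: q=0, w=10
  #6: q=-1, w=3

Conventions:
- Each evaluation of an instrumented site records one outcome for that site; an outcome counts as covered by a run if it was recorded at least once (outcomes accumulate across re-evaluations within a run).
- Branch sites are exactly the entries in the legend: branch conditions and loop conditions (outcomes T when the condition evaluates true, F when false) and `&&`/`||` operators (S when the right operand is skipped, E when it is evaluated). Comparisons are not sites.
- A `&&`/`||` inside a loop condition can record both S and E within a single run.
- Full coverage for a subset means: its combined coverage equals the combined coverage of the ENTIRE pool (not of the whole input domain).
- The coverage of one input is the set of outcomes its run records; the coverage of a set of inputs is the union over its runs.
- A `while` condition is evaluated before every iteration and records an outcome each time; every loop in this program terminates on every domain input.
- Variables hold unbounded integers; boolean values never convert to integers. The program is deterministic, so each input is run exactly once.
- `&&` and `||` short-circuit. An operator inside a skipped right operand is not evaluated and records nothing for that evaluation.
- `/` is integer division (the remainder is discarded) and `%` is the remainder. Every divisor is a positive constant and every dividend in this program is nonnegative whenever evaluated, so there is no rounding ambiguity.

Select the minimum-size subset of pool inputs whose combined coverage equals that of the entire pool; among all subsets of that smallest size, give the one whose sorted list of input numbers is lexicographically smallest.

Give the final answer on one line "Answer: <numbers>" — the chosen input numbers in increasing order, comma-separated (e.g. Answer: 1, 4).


#1 (q=-1, w=10) -> B2->E, B1->F, B3->T, B4->F, B6->E, B5->F, B7->T, B7->T, B7->T, B7->F; covered: B1=F, B2=E, B3=T, B4=F, B5=F, B6=E, B7=T, B7=F
#2 (q=-2, w=3) -> B2->S, B1->T, B3->F, B4->F, B6->E, B5->F, B7->T, B7->T, B7->T, B7->T, B7->F; covered: B1=T, B2=S, B3=F, B4=F, B5=F, B6=E, B7=T, B7=F
#3 (q=1, w=6) -> B2->E, B1->T, B3->T, B4->T, B6->S, B5->F, B7->T, B7->F; covered: B1=T, B2=E, B3=T, B4=T, B5=F, B6=S, B7=T, B7=F
#4 (q=2, w=5) -> B2->S, B1->T, B3->T, B4->T, B6->S, B5->F, B7->F; covered: B1=T, B2=S, B3=T, B4=T, B5=F, B6=S, B7=F
#5 (q=0, w=10) -> B2->E, B1->F, B3->T, B4->F, B6->S, B5->F, B7->T, B7->T, B7->F; covered: B1=F, B2=E, B3=T, B4=F, B5=F, B6=S, B7=T, B7=F
#6 (q=-1, w=3) -> B2->S, B1->T, B3->F, B4->F, B6->E, B5->F, B7->T, B7->T, B7->T, B7->F; covered: B1=T, B2=S, B3=F, B4=F, B5=F, B6=E, B7=T, B7=F
together the pool reaches 13 outcomes: B1=T, B1=F, B2=S, B2=E, B3=T, B3=F, B4=T, B4=F, B5=F, B6=S, B6=E, B7=T, B7=F
no size-1 subset reaches all 13 outcomes (best union: 8/13)
no size-2 subset reaches all 13 outcomes (best union: 12/13)
at size 3, {1, 2, 3} reaches all 13 outcomes; every lexicographically earlier size-3 subset fails
Answer: 1, 2, 3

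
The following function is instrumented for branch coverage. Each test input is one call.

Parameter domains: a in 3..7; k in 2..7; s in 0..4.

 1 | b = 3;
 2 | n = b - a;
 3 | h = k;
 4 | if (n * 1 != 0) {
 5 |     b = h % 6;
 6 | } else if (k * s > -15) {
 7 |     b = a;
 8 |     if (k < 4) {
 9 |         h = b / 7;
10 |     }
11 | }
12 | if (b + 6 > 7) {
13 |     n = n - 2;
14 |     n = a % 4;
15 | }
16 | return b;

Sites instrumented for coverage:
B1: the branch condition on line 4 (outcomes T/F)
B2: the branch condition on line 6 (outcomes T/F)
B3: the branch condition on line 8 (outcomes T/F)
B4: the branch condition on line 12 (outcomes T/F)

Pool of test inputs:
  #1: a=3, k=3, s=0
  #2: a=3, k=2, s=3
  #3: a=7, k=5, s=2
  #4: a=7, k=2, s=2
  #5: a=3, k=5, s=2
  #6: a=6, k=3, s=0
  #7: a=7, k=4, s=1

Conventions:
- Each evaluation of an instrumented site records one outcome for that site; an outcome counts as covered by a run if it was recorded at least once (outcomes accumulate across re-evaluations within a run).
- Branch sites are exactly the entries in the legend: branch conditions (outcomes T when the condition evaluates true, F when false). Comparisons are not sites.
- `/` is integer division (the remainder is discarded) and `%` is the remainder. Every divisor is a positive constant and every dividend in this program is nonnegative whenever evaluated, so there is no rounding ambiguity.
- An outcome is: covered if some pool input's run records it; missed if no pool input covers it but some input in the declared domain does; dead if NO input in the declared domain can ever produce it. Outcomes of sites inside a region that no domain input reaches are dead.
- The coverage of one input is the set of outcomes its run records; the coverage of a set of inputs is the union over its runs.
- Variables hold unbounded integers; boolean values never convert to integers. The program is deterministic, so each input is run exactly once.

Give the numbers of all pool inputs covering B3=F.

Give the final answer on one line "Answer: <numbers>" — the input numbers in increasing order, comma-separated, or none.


input #1 (a=3, k=3, s=0): does not record B3=F
input #2 (a=3, k=2, s=3): does not record B3=F
input #3 (a=7, k=5, s=2): does not record B3=F
input #4 (a=7, k=2, s=2): does not record B3=F
input #5 (a=3, k=5, s=2): records B3=F
input #6 (a=6, k=3, s=0): does not record B3=F
input #7 (a=7, k=4, s=1): does not record B3=F
Answer: 5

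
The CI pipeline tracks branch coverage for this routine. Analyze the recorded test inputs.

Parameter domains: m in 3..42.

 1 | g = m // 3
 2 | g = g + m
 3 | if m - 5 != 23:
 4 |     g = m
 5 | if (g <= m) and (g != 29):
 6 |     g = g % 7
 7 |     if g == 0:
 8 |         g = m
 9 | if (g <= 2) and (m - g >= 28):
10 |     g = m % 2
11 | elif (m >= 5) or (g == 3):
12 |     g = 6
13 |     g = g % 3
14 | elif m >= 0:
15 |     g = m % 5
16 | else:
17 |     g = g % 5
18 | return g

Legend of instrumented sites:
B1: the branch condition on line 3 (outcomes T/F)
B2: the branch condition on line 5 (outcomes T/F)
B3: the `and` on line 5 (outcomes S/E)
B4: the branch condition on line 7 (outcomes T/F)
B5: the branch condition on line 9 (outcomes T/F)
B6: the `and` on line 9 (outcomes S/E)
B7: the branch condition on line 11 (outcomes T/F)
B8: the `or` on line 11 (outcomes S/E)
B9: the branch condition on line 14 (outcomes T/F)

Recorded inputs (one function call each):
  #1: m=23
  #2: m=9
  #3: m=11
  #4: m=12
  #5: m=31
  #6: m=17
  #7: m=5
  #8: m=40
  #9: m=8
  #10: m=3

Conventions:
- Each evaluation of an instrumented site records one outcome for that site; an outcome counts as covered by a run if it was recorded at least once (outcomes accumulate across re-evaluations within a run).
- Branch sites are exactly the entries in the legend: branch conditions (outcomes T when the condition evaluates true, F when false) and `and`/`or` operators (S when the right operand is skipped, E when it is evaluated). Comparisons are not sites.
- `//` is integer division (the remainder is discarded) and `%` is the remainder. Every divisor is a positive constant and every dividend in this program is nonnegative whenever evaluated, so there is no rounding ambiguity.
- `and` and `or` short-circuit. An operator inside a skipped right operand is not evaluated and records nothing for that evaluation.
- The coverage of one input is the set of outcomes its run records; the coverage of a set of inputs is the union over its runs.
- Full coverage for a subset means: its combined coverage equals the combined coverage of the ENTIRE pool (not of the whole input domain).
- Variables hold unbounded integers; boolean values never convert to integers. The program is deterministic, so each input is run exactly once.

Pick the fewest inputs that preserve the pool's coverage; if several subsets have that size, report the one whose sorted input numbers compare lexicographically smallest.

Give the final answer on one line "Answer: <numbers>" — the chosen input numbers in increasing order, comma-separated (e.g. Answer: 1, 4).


run #1 (m=23) runs B1->T, B3->E, B2->T, B4->F, B6->E, B5->F, B8->S, B7->T; records B1=T, B2=T, B3=E, B4=F, B5=F, B6=E, B7=T, B8=S
run #2 (m=9) runs B1->T, B3->E, B2->T, B4->F, B6->E, B5->F, B8->S, B7->T; records B1=T, B2=T, B3=E, B4=F, B5=F, B6=E, B7=T, B8=S
run #3 (m=11) runs B1->T, B3->E, B2->T, B4->F, B6->S, B5->F, B8->S, B7->T; records B1=T, B2=T, B3=E, B4=F, B5=F, B6=S, B7=T, B8=S
run #4 (m=12) runs B1->T, B3->E, B2->T, B4->F, B6->S, B5->F, B8->S, B7->T; records B1=T, B2=T, B3=E, B4=F, B5=F, B6=S, B7=T, B8=S
run #5 (m=31) runs B1->T, B3->E, B2->T, B4->F, B6->S, B5->F, B8->S, B7->T; records B1=T, B2=T, B3=E, B4=F, B5=F, B6=S, B7=T, B8=S
run #6 (m=17) runs B1->T, B3->E, B2->T, B4->F, B6->S, B5->F, B8->S, B7->T; records B1=T, B2=T, B3=E, B4=F, B5=F, B6=S, B7=T, B8=S
run #7 (m=5) runs B1->T, B3->E, B2->T, B4->F, B6->S, B5->F, B8->S, B7->T; records B1=T, B2=T, B3=E, B4=F, B5=F, B6=S, B7=T, B8=S
run #8 (m=40) runs B1->T, B3->E, B2->T, B4->F, B6->S, B5->F, B8->S, B7->T; records B1=T, B2=T, B3=E, B4=F, B5=F, B6=S, B7=T, B8=S
run #9 (m=8) runs B1->T, B3->E, B2->T, B4->F, B6->E, B5->F, B8->S, B7->T; records B1=T, B2=T, B3=E, B4=F, B5=F, B6=E, B7=T, B8=S
run #10 (m=3) runs B1->T, B3->E, B2->T, B4->F, B6->S, B5->F, B8->E, B7->T; records B1=T, B2=T, B3=E, B4=F, B5=F, B6=S, B7=T, B8=E
the full pool covers 10 outcomes: B1=T, B2=T, B3=E, B4=F, B5=F, B6=S, B6=E, B7=T, B8=S, B8=E
every size-1 subset falls short of the 10 outcomes (best: 8/10)
inputs {1, 10} (size 2) cover everything; no size-2 subset with a lexicographically smaller index list covers all 10
Answer: 1, 10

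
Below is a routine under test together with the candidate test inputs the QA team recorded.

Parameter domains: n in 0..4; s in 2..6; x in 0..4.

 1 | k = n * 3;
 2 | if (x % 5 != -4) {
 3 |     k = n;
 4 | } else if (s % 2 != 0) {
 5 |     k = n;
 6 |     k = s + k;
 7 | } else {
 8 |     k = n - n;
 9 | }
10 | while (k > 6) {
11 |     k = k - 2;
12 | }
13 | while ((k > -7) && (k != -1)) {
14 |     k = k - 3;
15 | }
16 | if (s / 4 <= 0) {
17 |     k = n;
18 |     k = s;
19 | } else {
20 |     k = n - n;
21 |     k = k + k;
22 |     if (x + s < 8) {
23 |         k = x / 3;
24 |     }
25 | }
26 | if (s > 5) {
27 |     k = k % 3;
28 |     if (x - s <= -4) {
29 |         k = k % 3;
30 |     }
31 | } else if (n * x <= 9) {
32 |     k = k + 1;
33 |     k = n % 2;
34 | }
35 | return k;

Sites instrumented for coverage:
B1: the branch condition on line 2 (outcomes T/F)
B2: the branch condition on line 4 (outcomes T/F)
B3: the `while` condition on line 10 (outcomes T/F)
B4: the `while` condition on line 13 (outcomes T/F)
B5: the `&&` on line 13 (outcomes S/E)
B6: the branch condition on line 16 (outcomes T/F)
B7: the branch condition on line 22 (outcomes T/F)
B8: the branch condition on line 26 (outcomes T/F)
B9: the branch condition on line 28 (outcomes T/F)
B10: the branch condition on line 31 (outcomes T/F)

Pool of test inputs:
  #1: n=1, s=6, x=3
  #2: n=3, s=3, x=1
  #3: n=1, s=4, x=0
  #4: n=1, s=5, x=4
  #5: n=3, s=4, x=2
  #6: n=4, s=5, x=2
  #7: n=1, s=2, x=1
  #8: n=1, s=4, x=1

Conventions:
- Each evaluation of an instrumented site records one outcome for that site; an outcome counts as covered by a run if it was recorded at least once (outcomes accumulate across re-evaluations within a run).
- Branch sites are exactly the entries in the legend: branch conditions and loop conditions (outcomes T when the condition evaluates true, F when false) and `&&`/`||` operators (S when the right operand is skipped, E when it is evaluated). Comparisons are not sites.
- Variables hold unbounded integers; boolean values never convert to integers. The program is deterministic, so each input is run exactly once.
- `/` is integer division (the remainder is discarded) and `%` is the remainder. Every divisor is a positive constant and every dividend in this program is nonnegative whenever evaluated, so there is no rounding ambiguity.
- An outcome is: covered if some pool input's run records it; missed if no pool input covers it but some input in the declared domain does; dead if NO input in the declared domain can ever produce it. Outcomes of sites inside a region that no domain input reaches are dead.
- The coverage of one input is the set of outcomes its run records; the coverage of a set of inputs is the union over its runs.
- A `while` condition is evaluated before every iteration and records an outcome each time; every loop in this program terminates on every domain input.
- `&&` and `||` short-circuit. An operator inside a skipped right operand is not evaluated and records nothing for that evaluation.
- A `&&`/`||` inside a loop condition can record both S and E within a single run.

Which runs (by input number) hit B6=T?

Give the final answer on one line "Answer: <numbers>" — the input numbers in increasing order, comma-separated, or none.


input #1 (n=1, s=6, x=3): misses B6=T
input #2 (n=3, s=3, x=1): covers B6=T
input #3 (n=1, s=4, x=0): misses B6=T
input #4 (n=1, s=5, x=4): misses B6=T
input #5 (n=3, s=4, x=2): misses B6=T
input #6 (n=4, s=5, x=2): misses B6=T
input #7 (n=1, s=2, x=1): covers B6=T
input #8 (n=1, s=4, x=1): misses B6=T
Answer: 2, 7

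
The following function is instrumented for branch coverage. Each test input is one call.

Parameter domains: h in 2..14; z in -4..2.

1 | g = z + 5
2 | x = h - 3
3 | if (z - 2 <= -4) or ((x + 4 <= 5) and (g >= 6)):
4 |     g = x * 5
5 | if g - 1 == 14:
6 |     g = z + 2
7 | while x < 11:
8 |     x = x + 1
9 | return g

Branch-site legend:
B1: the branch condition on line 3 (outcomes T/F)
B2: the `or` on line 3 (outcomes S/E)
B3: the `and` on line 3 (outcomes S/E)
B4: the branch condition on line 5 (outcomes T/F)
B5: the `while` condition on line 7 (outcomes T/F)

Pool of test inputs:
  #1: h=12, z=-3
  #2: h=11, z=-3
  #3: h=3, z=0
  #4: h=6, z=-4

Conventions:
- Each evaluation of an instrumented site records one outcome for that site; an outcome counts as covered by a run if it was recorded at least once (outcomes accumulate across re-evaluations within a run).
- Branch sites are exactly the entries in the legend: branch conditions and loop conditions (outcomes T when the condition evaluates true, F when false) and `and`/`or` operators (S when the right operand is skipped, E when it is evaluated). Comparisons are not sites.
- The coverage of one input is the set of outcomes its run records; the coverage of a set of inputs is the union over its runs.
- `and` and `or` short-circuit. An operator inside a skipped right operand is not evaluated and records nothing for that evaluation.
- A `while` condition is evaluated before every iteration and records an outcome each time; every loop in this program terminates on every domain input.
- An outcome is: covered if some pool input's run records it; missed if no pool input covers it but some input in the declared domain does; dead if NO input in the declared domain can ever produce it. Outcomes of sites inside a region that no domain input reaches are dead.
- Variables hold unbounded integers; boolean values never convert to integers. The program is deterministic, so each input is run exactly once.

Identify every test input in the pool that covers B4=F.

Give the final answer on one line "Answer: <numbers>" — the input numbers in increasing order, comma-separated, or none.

input #1 (h=12, z=-3): produces B4=F
input #2 (h=11, z=-3): produces B4=F
input #3 (h=3, z=0): produces B4=F
input #4 (h=6, z=-4): does not produce B4=F

Answer: 1, 2, 3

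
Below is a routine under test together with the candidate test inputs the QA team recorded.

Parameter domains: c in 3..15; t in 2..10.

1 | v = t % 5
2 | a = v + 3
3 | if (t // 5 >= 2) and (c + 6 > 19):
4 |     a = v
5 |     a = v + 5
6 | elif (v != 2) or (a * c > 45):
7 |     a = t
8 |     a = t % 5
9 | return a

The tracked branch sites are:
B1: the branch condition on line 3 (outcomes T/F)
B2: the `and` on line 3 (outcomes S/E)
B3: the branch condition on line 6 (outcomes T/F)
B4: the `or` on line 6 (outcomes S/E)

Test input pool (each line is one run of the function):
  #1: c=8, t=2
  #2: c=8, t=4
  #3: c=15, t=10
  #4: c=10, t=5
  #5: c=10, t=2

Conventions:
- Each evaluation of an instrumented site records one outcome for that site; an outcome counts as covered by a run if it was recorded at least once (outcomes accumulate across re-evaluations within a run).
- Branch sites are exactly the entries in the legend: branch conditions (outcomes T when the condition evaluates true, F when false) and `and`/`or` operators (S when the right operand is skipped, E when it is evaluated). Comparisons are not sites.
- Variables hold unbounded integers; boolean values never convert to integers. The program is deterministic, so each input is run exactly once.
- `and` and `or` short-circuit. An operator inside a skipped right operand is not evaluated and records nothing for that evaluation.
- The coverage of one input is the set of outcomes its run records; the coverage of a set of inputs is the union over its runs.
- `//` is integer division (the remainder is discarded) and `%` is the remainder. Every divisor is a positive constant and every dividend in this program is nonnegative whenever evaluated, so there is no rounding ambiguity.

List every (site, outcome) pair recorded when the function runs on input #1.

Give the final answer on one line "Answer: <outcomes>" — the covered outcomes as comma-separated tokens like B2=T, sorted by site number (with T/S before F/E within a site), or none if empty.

Running input #1 (c=8, t=2), event by event:
  B2->S, B1->F, B4->E, B3->F
collecting distinct outcomes: B1=F, B2=S, B3=F, B4=E

Answer: B1=F, B2=S, B3=F, B4=E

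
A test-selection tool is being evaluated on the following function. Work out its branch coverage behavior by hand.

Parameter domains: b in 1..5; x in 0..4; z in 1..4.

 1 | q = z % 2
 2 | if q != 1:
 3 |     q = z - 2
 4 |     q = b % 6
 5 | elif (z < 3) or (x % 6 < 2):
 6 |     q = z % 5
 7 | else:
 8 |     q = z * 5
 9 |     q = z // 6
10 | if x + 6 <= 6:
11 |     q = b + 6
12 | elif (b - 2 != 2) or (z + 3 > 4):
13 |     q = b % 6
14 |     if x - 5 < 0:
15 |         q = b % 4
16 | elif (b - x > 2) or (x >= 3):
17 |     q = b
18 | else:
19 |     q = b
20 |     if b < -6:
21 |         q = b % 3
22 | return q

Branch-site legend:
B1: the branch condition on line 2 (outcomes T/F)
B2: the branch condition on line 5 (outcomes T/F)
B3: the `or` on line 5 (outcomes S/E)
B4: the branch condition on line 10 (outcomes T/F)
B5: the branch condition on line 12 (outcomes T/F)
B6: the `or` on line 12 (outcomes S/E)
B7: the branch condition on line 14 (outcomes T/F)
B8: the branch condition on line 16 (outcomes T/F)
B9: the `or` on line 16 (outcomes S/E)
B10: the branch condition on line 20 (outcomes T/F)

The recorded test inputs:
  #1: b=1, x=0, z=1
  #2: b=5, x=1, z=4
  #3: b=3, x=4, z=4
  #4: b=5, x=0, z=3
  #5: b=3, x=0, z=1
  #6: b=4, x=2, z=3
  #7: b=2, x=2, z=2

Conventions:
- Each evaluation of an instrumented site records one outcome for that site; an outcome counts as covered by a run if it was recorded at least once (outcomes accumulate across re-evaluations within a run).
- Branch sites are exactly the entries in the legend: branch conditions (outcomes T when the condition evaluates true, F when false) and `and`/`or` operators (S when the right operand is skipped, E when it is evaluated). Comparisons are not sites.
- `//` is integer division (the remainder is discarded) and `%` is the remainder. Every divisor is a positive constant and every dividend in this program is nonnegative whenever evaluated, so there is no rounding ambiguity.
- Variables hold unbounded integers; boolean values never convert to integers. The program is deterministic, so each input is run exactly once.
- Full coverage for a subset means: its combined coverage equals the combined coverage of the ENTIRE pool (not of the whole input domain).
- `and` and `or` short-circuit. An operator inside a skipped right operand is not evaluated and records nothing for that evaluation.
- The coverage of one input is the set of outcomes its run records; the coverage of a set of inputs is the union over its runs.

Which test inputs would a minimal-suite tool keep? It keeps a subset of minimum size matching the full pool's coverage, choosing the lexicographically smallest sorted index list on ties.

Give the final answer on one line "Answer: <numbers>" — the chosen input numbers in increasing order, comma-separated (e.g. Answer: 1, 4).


#1 (b=1, x=0, z=1) -> B1->F, B3->S, B2->T, B4->T; covered: B1=F, B2=T, B3=S, B4=T
#2 (b=5, x=1, z=4) -> B1->T, B4->F, B6->S, B5->T, B7->T; covered: B1=T, B4=F, B5=T, B6=S, B7=T
#3 (b=3, x=4, z=4) -> B1->T, B4->F, B6->S, B5->T, B7->T; covered: B1=T, B4=F, B5=T, B6=S, B7=T
#4 (b=5, x=0, z=3) -> B1->F, B3->E, B2->T, B4->T; covered: B1=F, B2=T, B3=E, B4=T
#5 (b=3, x=0, z=1) -> B1->F, B3->S, B2->T, B4->T; covered: B1=F, B2=T, B3=S, B4=T
#6 (b=4, x=2, z=3) -> B1->F, B3->E, B2->F, B4->F, B6->E, B5->T, B7->T; covered: B1=F, B2=F, B3=E, B4=F, B5=T, B6=E, B7=T
#7 (b=2, x=2, z=2) -> B1->T, B4->F, B6->S, B5->T, B7->T; covered: B1=T, B4=F, B5=T, B6=S, B7=T
pool-wide coverage (12 outcomes): B1=T, B1=F, B2=T, B2=F, B3=S, B3=E, B4=T, B4=F, B5=T, B6=S, B6=E, B7=T
checked all size-1 subsets: none covers 12 outcomes (max 7/12)
checked all size-2 subsets: none covers 12 outcomes (max 10/12)
inputs {1, 2, 6} (size 3) cover everything; no size-3 subset with a lexicographically smaller index list covers all 12
Answer: 1, 2, 6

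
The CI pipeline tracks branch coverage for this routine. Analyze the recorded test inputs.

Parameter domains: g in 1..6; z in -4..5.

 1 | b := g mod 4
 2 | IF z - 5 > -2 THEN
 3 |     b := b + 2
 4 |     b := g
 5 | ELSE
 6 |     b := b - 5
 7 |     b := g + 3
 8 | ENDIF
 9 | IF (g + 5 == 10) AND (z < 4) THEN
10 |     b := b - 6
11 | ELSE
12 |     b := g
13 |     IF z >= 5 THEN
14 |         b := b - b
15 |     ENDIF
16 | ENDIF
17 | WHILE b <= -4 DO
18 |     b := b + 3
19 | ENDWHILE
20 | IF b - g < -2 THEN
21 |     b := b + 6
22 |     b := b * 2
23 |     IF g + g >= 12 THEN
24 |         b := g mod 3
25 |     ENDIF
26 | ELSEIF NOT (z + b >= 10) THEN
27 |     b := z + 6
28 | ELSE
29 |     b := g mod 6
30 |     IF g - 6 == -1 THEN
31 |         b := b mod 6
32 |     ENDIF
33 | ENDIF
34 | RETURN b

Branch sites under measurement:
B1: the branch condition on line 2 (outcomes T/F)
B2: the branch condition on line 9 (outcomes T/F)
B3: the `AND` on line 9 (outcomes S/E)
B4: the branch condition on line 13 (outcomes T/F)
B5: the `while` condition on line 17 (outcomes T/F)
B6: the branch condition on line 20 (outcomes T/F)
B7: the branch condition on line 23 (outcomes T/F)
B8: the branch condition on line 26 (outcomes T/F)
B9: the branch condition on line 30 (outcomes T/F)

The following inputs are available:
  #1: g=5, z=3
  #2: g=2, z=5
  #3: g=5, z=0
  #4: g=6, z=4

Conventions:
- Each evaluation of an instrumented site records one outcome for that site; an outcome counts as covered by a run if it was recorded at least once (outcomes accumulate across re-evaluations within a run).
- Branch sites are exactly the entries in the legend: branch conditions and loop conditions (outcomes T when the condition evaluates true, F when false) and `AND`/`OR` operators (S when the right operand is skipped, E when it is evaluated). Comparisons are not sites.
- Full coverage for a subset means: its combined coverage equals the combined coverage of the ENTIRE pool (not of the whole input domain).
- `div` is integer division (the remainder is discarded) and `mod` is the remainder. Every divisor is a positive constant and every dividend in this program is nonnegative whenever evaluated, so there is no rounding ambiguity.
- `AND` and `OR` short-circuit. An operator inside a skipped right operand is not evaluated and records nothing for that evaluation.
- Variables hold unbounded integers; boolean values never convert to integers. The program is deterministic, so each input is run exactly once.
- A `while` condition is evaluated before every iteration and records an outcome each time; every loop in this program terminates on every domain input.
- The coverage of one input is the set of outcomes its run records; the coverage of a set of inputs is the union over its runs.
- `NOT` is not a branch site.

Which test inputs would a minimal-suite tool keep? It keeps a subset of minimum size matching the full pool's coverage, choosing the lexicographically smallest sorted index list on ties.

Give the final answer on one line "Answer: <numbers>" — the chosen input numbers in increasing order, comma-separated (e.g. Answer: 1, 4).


input #1 (g=5, z=3): events B1->F, B3->E, B2->T, B5->F, B6->T, B7->F; covers B1=F, B2=T, B3=E, B5=F, B6=T, B7=F
input #2 (g=2, z=5): events B1->T, B3->S, B2->F, B4->T, B5->F, B6->F, B8->T; covers B1=T, B2=F, B3=S, B4=T, B5=F, B6=F, B8=T
input #3 (g=5, z=0): events B1->F, B3->E, B2->T, B5->F, B6->T, B7->F; covers B1=F, B2=T, B3=E, B5=F, B6=T, B7=F
input #4 (g=6, z=4): events B1->T, B3->S, B2->F, B4->F, B5->F, B6->F, B8->F, B9->F; covers B1=T, B2=F, B3=S, B4=F, B5=F, B6=F, B8=F, B9=F
the full pool covers 15 outcomes: B1=T, B1=F, B2=T, B2=F, B3=S, B3=E, B4=T, B4=F, B5=F, B6=T, B6=F, B7=F, B8=T, B8=F, B9=F
every size-1 subset falls short of the 15 outcomes (best: 8/15)
every size-2 subset falls short of the 15 outcomes (best: 13/15)
at size 3, {1, 2, 4} reaches all 15 outcomes; every lexicographically earlier size-3 subset fails
Answer: 1, 2, 4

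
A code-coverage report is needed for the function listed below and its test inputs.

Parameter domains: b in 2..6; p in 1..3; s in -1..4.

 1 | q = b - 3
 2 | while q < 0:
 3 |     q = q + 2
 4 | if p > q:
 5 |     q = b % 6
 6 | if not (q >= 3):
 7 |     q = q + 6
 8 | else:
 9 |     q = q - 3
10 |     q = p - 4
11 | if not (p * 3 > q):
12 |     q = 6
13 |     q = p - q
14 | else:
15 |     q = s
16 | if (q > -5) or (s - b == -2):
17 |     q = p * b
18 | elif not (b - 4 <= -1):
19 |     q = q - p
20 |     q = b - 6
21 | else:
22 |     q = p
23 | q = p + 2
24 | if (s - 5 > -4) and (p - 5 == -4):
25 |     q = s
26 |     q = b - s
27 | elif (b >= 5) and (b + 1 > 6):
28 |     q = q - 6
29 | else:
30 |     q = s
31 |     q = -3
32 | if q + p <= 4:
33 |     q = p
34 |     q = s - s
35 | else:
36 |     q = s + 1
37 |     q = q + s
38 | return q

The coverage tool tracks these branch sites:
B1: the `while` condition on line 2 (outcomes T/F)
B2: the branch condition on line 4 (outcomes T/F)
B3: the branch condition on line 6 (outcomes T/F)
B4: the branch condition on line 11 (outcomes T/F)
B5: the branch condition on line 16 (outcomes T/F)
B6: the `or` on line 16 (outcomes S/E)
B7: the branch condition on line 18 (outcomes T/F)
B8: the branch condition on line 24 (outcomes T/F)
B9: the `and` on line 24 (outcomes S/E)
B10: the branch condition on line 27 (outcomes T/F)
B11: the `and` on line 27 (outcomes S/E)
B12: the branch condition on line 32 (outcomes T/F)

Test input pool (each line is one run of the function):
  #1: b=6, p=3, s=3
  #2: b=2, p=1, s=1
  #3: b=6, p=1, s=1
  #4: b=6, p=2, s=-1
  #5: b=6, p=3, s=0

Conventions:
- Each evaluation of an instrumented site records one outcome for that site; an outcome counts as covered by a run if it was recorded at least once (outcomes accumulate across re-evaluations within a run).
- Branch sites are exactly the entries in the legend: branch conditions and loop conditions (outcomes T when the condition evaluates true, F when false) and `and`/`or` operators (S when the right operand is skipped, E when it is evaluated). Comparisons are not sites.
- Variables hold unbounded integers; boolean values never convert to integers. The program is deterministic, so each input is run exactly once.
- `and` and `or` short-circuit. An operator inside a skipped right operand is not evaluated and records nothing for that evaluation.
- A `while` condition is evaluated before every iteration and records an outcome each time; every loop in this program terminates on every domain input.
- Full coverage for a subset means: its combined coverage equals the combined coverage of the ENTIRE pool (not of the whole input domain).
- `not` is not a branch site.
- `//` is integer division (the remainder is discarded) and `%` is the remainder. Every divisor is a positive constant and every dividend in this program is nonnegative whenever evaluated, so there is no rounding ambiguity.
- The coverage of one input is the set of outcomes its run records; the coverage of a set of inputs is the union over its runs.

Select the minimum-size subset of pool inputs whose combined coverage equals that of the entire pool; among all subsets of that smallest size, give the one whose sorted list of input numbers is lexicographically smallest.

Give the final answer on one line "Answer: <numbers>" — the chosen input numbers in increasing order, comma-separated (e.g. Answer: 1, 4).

input #1, b=6, p=3, s=3: outcomes B1=F, B2=F, B3=F, B4=F, B5=T, B6=S, B8=F, B9=E, B10=T, B11=E, B12=T
input #2, b=2, p=1, s=1: outcomes B1=T, B1=F, B2=F, B3=T, B4=T, B5=F, B6=E, B7=F, B8=F, B9=S, B10=F, B11=S, B12=T
input #3, b=6, p=1, s=1: outcomes B1=F, B2=F, B3=F, B4=F, B5=T, B6=S, B8=F, B9=S, B10=T, B11=E, B12=T
input #4, b=6, p=2, s=-1: outcomes B1=F, B2=F, B3=F, B4=F, B5=T, B6=S, B8=F, B9=S, B10=T, B11=E, B12=T
input #5, b=6, p=3, s=0: outcomes B1=F, B2=F, B3=F, B4=F, B5=T, B6=S, B8=F, B9=S, B10=T, B11=E, B12=T
together the pool reaches 20 outcomes: B1=T, B1=F, B2=F, B3=T, B3=F, B4=T, B4=F, B5=T, B5=F, B6=S, B6=E, B7=F, B8=F, B9=S, B9=E, B10=T, B10=F, B11=S, B11=E, B12=T
checked all size-1 subsets: none covers 20 outcomes (max 13/20)
the canonical winner is {1, 2}: size 2, full 20-outcome coverage, earliest index list among size-2 covers

Answer: 1, 2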